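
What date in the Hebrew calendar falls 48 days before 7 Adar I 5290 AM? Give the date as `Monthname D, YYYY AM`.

Counting 48 days back from JDN 2279925 reaches JDN 2279877, which is Tevet 18, 5290 AM.

Tevet 18, 5290 AM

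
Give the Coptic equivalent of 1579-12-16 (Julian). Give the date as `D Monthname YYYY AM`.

19 Koiak 1296 AM

Julian Day Number of the source date = 2298137.
Converting JDN 2298137 to the Coptic calendar gives 19 Koiak 1296 AM.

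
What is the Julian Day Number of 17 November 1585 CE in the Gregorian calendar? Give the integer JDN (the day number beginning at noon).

JDN 2451545 is 1 January 2000 CE (Gregorian); the target day is −151255 days from there, so JDN = 2300290.

2300290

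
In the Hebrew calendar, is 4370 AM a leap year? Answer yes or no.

yes

Hebrew year 4370 is year 19 of its 19-year Metonic cycle; leap years are at positions 3, 6, 8, 11, 14, 17, 19, so it is a leap year (13 months).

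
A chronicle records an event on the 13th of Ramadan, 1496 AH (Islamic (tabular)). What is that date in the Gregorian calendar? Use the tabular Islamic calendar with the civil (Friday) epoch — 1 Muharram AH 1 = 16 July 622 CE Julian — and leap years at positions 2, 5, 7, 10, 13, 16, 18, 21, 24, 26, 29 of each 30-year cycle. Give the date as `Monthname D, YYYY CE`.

Julian Day Number of the source date = 2478466.
Converting JDN 2478466 to the Gregorian calendar gives 15 September 2073 CE.

September 15, 2073 CE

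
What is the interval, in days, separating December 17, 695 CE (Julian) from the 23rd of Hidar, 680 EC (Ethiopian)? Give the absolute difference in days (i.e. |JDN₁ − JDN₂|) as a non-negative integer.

2949

JDN of the first date = 1975257.
JDN of the second date = 1972308.
|1972308 − 1975257| = 2949.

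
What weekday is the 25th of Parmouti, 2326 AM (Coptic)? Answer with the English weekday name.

Tuesday

In the Gregorian calendar this is 8 May 2610 (JDN 2674470).
JDN 2674470 mod 7 = 1, and JDN 0 was a Monday, so this is a Tuesday.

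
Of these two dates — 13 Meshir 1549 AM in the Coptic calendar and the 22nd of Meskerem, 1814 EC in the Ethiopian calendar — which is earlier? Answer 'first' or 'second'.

First date → JDN 2390599; second date → JDN 2386440.
JDN 2386440 < JDN 2390599, so the second date is earlier.

second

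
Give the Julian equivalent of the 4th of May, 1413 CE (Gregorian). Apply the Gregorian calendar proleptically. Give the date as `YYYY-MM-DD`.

1413-04-25

At this point the Julian calendar is 9 days behind the Gregorian.
4 May 1413 Gregorian − 9 days → 25 April 1413 Julian.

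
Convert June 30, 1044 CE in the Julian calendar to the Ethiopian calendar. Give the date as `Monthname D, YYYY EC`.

Both dates share Julian Day Number 2102560; in the Ethiopian calendar that is 6 Hamle 1036 EC.

Hamle 6, 1036 EC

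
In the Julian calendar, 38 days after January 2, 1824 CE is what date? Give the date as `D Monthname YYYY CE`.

Counting 38 days forward from JDN 2387275 reaches JDN 2387313, which is 9 February 1824 CE.

9 February 1824 CE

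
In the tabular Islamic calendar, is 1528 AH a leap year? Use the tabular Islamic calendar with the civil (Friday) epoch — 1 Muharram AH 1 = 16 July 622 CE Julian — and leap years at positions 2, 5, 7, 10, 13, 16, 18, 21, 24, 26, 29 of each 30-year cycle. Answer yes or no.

no

Year 1528 AH is year 28 of its 30-year cycle; leap positions are 2, 5, 7, 10, 13, 16, 18, 21, 24, 26, 29, so it is a common year (354 days).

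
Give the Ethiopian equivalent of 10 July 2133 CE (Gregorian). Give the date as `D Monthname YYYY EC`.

Both dates share Julian Day Number 2500313; in the Ethiopian calendar that is 2 Hamle 2125 EC.

2 Hamle 2125 EC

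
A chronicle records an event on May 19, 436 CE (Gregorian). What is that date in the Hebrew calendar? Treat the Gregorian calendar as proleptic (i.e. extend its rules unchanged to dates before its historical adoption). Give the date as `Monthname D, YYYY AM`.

Both dates share Julian Day Number 1880445; in the Hebrew calendar that is 16 Sivan 4196 AM.

Sivan 16, 4196 AM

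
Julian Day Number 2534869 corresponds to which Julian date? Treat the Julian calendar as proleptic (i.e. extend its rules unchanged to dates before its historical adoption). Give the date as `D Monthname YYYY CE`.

The Gregorian equivalent of JDN 2534869 is 19 February 2228.
In the Julian calendar that day is 4 February 2228 CE.

4 February 2228 CE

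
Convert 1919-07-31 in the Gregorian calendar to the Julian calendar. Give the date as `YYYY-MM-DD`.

For dates in this range the Gregorian date is 13 days ahead of the Julian.
31 July 1919 Gregorian − 13 days → 18 July 1919 Julian.

1919-07-18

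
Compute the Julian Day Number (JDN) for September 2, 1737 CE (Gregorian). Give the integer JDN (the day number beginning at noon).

JDN 2299161 is 15 October 1582 CE (Gregorian); the target day is +56570 days from there, so JDN = 2355731.

2355731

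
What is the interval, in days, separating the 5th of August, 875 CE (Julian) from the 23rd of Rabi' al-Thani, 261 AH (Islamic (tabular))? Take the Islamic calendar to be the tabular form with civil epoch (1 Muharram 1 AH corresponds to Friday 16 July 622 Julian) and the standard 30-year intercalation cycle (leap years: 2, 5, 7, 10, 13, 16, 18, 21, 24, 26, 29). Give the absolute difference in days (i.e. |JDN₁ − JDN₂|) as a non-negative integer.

182

First date → JDN 2040868; second date → JDN 2040686.
The interval is |2040868 − 2040686| = 182 days.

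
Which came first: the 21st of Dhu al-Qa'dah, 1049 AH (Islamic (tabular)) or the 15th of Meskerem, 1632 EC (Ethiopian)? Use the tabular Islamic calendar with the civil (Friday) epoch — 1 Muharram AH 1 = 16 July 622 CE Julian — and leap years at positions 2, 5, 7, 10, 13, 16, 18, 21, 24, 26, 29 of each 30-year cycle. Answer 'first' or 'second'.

Converting both to JDN: 2320131 vs 2319958; the smaller is the second.

second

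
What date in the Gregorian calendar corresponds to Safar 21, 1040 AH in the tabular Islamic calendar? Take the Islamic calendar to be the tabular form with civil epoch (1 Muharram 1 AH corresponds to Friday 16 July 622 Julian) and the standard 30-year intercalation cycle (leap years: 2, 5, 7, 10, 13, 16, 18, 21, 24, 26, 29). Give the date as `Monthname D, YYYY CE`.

September 29, 1630 CE

Julian Day Number of the source date = 2316677.
Converting JDN 2316677 to the Gregorian calendar gives 29 September 1630 CE.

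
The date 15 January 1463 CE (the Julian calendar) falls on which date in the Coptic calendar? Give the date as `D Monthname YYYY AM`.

20 Tobi 1179 AM

Both dates share Julian Day Number 2255433; in the Coptic calendar that is 20 Tobi 1179 AM.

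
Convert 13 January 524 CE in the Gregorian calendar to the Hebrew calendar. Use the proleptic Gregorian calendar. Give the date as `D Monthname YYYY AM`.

19 Tevet 4284 AM

Both dates share Julian Day Number 1912459; in the Hebrew calendar that is 19 Tevet 4284 AM.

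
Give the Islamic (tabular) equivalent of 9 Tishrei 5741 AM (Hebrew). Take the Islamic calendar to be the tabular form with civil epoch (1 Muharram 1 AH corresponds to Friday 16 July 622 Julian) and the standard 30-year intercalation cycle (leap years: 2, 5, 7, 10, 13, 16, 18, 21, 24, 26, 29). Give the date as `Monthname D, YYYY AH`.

Dhu al-Qa'dah 9, 1400 AH

Julian Day Number of the source date = 2444502.
Converting JDN 2444502 to the tabular Islamic calendar gives 9 Dhu al-Qa'dah 1400 AH.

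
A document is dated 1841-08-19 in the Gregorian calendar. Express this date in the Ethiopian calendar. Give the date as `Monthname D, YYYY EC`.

Nehase 14, 1833 EC

Julian Day Number of the source date = 2393702.
Converting JDN 2393702 to the Ethiopian calendar gives 14 Nehase 1833 EC.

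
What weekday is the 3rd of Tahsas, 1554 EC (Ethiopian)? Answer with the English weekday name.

This is JDN 2291546 (9 December 1561 Gregorian).
Since JDN mod 7 = 5 (0 = Monday), the day is Saturday.

Saturday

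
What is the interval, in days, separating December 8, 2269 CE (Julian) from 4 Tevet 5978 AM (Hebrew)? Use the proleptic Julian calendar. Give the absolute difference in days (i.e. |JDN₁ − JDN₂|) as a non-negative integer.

JDN of the first date = 2550152.
JDN of the second date = 2531169.
|2531169 − 2550152| = 18983.

18983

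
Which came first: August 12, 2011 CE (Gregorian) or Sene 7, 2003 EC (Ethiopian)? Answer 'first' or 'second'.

second

Converting both to JDN: 2455786 vs 2455727; the smaller is the second.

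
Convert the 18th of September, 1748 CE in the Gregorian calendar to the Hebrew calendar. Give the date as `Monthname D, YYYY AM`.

Elul 25, 5508 AM

Julian Day Number of the source date = 2359765.
Converting JDN 2359765 to the Hebrew calendar gives 25 Elul 5508 AM.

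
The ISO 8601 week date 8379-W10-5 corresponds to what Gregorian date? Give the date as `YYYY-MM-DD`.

8379-03-09

ISO week 1 of 8379 is the week containing the first Thursday of 8379.
Week 10, day 5 (Friday) lands on 8379-03-09.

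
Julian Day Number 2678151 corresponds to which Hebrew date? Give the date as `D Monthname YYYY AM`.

11 Sivan 6380 AM

JDN 2678151 is 5 June 2620 in the Gregorian calendar.
In the Hebrew calendar that day is 11 Sivan 6380 AM.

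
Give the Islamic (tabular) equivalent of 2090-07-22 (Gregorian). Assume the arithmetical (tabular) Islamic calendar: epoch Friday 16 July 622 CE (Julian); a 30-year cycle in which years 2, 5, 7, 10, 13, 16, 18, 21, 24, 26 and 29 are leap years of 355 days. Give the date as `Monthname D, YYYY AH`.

Muharram 24, 1514 AH

Julian Day Number of the source date = 2484620.
Converting JDN 2484620 to the tabular Islamic calendar gives 24 Muharram 1514 AH.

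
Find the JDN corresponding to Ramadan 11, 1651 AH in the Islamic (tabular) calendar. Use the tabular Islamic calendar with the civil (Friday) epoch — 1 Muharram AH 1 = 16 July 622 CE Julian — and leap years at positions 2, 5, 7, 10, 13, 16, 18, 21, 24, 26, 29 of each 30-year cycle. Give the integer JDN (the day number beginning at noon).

2533391

In the Gregorian calendar the same day is 2 February 2224.
JDN 2400001 is 17 November 1858 CE (Gregorian), MJD 0; the target day is +133390 days from there, so JDN = 2533391.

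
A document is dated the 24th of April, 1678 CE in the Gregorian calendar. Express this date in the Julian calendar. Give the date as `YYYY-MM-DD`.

The Julian–Gregorian offset here is 10 days (Julian trailing).
24 April 1678 Gregorian − 10 days → 14 April 1678 Julian.

1678-04-14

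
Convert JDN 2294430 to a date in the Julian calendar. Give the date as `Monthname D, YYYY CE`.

JDN 2294430 is 1 November 1569 in the proleptic Gregorian calendar.
In the Julian calendar that day is October 22, 1569 CE.

October 22, 1569 CE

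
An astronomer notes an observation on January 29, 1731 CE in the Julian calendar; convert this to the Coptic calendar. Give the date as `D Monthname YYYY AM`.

4 Meshir 1447 AM

The source date corresponds to 9 February 1731 in the Gregorian calendar (JDN 2353334).
That day falls on 4 Meshir 1447 AM in the Coptic calendar.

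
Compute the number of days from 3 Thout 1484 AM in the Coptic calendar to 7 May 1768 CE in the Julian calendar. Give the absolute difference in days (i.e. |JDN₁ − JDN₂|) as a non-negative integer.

First date → JDN 2366698; second date → JDN 2366947.
The interval is |2366698 − 2366947| = 249 days.

249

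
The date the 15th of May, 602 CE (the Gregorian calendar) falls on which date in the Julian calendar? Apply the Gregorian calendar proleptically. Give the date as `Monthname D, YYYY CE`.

May 12, 602 CE

The Julian–Gregorian offset here is 3 days (Julian trailing).
15 May 602 Gregorian − 3 days → 12 May 602 Julian.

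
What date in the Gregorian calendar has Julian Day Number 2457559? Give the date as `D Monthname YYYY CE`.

Counting from JDN 2299161 = 15 Oct 1582 gives an offset of 158398 days.

19 June 2016 CE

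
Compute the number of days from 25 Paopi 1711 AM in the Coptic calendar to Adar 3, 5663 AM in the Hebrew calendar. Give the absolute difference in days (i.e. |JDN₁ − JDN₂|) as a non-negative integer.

33485

First date → JDN 2449661; second date → JDN 2416176.
The interval is |2449661 − 2416176| = 33485 days.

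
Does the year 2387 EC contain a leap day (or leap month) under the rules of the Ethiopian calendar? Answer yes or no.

2387 mod 4 = 3; in the Ethiopian calendar a year is leap when year mod 4 = 3, so it is a leap year.

yes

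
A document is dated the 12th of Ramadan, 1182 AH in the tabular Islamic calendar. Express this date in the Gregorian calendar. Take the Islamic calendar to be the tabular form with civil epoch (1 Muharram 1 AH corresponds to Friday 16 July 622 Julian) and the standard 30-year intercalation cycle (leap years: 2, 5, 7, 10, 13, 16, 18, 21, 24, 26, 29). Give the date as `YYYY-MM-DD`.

Julian Day Number of the source date = 2367194.
Converting JDN 2367194 to the Gregorian calendar gives 20 January 1769 CE.

1769-01-20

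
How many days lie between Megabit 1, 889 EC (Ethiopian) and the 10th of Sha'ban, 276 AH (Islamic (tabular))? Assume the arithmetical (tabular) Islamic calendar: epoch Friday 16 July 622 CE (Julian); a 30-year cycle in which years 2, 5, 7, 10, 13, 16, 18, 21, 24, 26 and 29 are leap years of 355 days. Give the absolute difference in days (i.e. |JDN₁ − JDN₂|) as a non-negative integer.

2636

JDN of the first date = 2048743.
JDN of the second date = 2046107.
|2046107 − 2048743| = 2636.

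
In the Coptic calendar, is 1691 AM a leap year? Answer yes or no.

1691 mod 4 = 3; in the Coptic calendar a year is leap when year mod 4 = 3, so it is a leap year.

yes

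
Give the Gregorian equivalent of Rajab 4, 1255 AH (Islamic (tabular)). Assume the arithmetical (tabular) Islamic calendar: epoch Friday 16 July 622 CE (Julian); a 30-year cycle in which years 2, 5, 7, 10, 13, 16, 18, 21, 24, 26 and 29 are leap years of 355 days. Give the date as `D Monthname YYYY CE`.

Both dates share Julian Day Number 2392996; in the Gregorian calendar that is 13 September 1839 CE.

13 September 1839 CE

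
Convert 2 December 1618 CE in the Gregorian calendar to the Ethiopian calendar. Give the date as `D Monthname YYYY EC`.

26 Hidar 1611 EC

Julian Day Number of the source date = 2312358.
Converting JDN 2312358 to the Ethiopian calendar gives 26 Hidar 1611 EC.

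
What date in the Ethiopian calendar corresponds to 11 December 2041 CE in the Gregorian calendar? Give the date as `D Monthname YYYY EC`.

2 Tahsas 2034 EC

Julian Day Number of the source date = 2466865.
Converting JDN 2466865 to the Ethiopian calendar gives 2 Tahsas 2034 EC.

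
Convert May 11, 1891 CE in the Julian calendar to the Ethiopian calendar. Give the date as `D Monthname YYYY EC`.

16 Ginbot 1883 EC

Both dates share Julian Day Number 2411876; in the Ethiopian calendar that is 16 Ginbot 1883 EC.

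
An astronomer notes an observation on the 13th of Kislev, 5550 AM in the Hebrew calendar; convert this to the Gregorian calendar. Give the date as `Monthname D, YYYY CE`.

December 1, 1789 CE

Julian Day Number of the source date = 2374814.
Converting JDN 2374814 to the Gregorian calendar gives 1 December 1789 CE.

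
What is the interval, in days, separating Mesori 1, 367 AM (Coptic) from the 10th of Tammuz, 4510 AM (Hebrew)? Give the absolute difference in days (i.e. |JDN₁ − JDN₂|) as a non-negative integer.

36125

First date → JDN 1959041; second date → JDN 1995166.
The interval is |1959041 − 1995166| = 36125 days.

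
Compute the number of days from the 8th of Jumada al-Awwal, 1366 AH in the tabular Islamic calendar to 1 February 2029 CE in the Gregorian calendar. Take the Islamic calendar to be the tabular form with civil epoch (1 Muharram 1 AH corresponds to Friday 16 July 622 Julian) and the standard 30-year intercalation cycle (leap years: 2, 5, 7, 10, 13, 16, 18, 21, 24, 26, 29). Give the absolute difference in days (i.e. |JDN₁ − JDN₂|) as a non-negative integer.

29894

JDN of the first date = 2432275.
JDN of the second date = 2462169.
|2462169 − 2432275| = 29894.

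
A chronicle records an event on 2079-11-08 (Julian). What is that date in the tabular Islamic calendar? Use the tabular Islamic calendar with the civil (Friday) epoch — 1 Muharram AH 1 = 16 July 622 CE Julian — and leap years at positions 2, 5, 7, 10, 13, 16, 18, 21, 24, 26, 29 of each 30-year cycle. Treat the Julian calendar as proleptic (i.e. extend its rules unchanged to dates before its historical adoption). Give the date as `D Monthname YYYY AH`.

Julian Day Number of the source date = 2480724.
Converting JDN 2480724 to the tabular Islamic calendar gives 26 Muharram 1503 AH.

26 Muharram 1503 AH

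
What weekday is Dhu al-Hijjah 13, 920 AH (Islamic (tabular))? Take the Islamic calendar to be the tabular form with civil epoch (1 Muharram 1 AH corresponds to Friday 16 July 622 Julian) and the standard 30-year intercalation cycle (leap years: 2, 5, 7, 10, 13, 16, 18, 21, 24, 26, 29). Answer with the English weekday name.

Monday

In the proleptic Gregorian calendar this is 8 February 1515 (JDN 2274440).
JDN 2274440 mod 7 = 0, and JDN 0 was a Monday, so this is a Monday.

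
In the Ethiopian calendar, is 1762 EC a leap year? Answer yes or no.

no

1762 mod 4 = 2; in the Ethiopian calendar a year is leap when year mod 4 = 3, so it is a common year.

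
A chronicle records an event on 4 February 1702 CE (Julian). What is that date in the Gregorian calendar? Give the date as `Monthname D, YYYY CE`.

February 15, 1702 CE

The Julian–Gregorian offset here is 11 days (Julian trailing).
4 February 1702 Julian + 11 days → 15 February 1702 Gregorian.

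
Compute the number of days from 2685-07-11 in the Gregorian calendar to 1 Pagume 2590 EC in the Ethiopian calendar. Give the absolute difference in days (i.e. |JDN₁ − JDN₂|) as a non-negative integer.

JDN of the first date = 2701928.
JDN of the second date = 2670213.
|2670213 − 2701928| = 31715.

31715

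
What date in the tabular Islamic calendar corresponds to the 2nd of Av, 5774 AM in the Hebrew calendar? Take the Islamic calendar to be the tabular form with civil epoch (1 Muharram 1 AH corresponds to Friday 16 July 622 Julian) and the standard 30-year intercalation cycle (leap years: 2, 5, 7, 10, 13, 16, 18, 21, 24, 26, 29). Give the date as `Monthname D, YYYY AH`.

Julian Day Number of the source date = 2456868.
Converting JDN 2456868 to the tabular Islamic calendar gives 1 Shawwal 1435 AH.

Shawwal 1, 1435 AH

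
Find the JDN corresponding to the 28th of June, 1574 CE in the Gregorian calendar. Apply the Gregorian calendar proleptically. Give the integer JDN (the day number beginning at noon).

JDN 2400001 is 17 November 1858 CE (Gregorian), MJD 0; the target day is −103871 days from there, so JDN = 2296130.

2296130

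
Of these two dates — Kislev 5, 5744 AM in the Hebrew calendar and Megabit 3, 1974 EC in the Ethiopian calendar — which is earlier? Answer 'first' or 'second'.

Converting both to JDN: 2445650 vs 2445041; the smaller is the second.

second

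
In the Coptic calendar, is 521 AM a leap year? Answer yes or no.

no

521 mod 4 = 1; in the Coptic calendar a year is leap when year mod 4 = 3, so it is a common year.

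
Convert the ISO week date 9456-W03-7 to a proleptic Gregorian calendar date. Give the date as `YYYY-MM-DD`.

ISO week 1 of 9456 is the week containing the first Thursday of 9456.
Week 3, day 7 (Sunday) lands on 9456-01-20.

9456-01-20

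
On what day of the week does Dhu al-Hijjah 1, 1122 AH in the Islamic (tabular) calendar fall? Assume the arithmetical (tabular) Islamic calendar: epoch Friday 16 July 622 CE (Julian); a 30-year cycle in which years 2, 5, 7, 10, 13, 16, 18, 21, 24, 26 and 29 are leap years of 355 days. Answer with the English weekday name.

Equivalently 21 January 1711 Gregorian, JDN 2346010.
2346010 ≡ 2 (mod 7); counting from Monday = 0 gives Wednesday.

Wednesday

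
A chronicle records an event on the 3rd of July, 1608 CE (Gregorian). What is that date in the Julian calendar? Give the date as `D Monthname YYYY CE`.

For dates in this range the Gregorian date is 10 days ahead of the Julian.
3 July 1608 Gregorian − 10 days → 23 June 1608 Julian.

23 June 1608 CE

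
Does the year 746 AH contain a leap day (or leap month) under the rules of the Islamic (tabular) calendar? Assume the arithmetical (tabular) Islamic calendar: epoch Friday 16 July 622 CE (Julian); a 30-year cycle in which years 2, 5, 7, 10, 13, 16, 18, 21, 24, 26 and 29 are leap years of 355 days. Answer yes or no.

yes

Year 746 AH is year 26 of its 30-year cycle; leap positions are 2, 5, 7, 10, 13, 16, 18, 21, 24, 26, 29, so it is a leap year (355 days).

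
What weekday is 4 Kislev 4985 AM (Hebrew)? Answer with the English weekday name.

Equivalently 24 November 1224 Gregorian, JDN 2168445.
Since JDN mod 7 = 6 (0 = Monday), the day is Sunday.

Sunday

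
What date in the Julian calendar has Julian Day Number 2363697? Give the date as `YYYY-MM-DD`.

1759-06-14

JDN 2363697 is 25 June 1759 in the Gregorian calendar.
In the Julian calendar that day is 1759-06-14.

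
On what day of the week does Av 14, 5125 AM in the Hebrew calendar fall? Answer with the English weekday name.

Sunday

Equivalently 11 August 1365 Gregorian, JDN 2219839.
2219839 ≡ 6 (mod 7); counting from Monday = 0 gives Sunday.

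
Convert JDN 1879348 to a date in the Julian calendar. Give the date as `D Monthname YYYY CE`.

17 May 433 CE

JDN 1879348 is 18 May 433 in the proleptic Gregorian calendar.
In the Julian calendar that day is 17 May 433 CE.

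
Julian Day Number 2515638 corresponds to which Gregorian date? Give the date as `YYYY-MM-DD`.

2175-06-25

JDN 2451545 is 1 Jan 2000; 2515638 is +64093 days from there.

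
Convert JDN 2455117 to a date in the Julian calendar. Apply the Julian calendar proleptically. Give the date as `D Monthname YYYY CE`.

29 September 2009 CE

JDN 2455117 is 12 October 2009 in the Gregorian calendar.
In the Julian calendar that day is 29 September 2009 CE.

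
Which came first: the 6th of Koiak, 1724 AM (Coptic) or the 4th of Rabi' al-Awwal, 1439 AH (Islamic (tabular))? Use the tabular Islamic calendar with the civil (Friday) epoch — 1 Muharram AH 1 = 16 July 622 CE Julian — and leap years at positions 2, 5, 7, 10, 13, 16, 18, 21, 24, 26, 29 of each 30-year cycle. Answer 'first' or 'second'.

Converting both to JDN: 2454451 vs 2458081; the smaller is the first.

first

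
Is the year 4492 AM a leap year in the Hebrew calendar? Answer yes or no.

Hebrew year 4492 is year 8 of its 19-year Metonic cycle; leap years are at positions 3, 6, 8, 11, 14, 17, 19, so it is a leap year (13 months).

yes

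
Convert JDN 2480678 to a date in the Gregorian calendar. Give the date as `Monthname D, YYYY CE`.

Counting from JDN 2299161 = 15 Oct 1582 gives an offset of 181517 days.

October 6, 2079 CE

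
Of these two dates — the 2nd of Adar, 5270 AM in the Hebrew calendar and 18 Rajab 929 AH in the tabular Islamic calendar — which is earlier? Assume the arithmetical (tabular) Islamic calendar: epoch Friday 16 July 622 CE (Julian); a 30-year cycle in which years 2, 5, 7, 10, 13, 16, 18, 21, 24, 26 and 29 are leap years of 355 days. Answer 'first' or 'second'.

first

Converting both to JDN: 2272628 vs 2277486; the smaller is the first.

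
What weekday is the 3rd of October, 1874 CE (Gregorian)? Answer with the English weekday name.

Since JDN mod 7 = 5 (0 = Monday), the day is Saturday.

Saturday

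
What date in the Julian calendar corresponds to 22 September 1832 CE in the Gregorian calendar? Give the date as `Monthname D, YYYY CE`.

September 10, 1832 CE

At this point the Julian calendar is 12 days behind the Gregorian.
22 September 1832 Gregorian − 12 days → 10 September 1832 Julian.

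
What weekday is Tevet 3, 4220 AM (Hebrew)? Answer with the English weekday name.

Tuesday

This is JDN 1889056 (16 December 459 Gregorian).
1889056 ≡ 1 (mod 7); counting from Monday = 0 gives Tuesday.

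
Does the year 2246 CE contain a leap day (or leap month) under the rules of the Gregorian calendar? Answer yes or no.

2246 is not divisible by 4, so it is a common year.

no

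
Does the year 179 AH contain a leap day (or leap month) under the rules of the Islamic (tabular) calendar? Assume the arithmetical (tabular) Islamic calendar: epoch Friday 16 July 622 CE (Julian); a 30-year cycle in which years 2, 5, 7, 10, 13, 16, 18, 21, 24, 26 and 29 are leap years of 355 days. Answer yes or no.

Year 179 AH is year 29 of its 30-year cycle; leap positions are 2, 5, 7, 10, 13, 16, 18, 21, 24, 26, 29, so it is a leap year (355 days).

yes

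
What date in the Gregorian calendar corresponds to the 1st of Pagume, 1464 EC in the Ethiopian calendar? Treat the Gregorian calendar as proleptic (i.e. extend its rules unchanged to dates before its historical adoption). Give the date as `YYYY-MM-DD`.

1472-09-02

Julian Day Number of the source date = 2258942.
Converting JDN 2258942 to the Gregorian calendar gives 2 September 1472 CE.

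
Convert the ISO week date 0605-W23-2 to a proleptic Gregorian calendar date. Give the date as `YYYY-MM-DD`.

0605-06-04

ISO week 1 of 605 is the week containing the first Thursday of 605.
Week 23, day 2 (Tuesday) lands on 0605-06-04.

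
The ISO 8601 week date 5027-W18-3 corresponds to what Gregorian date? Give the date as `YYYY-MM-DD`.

5027-05-02

ISO week 1 of 5027 is the week containing the first Thursday of 5027.
Week 18, day 3 (Wednesday) lands on 5027-05-02.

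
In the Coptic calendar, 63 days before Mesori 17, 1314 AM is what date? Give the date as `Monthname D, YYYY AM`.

Paoni 14, 1314 AM

Counting 63 days back from JDN 2304949 reaches JDN 2304886, which is Paoni 14, 1314 AM.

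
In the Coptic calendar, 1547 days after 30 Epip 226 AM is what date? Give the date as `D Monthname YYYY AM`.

21 Paopi 231 AM

The starting date is JDN 1907540; 1907540 + 1547 = 1909087.
JDN 1909087 corresponds to 21 Paopi 231 AM.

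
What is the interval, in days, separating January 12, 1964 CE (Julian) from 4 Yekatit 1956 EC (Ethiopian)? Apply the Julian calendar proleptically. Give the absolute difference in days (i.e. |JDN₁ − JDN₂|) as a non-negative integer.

First date → JDN 2438420; second date → JDN 2438438.
The interval is |2438420 − 2438438| = 18 days.

18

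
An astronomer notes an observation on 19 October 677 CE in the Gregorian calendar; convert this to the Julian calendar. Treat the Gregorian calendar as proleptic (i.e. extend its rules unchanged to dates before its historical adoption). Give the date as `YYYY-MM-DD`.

The Julian–Gregorian offset here is 3 days (Julian trailing).
19 October 677 Gregorian − 3 days → 16 October 677 Julian.

0677-10-16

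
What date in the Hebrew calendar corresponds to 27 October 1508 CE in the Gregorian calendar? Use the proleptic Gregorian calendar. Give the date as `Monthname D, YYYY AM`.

Julian Day Number of the source date = 2272145.
Converting JDN 2272145 to the Hebrew calendar gives 23 Cheshvan 5269 AM.

Cheshvan 23, 5269 AM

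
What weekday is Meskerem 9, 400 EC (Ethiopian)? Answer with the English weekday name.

In the proleptic Gregorian calendar this is 8 September 407 (JDN 1869964).
JDN 1869964 mod 7 = 5, and JDN 0 was a Monday, so this is a Saturday.

Saturday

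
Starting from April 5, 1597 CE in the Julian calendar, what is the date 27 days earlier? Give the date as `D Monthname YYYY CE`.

9 March 1597 CE

Counting 27 days back from JDN 2304457 reaches JDN 2304430, which is 9 March 1597 CE.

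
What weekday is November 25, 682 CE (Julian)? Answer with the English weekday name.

Tuesday

In the proleptic Gregorian calendar this is 28 November 682 (JDN 1970487).
Since JDN mod 7 = 1 (0 = Monday), the day is Tuesday.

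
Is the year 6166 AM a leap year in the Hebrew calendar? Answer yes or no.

Hebrew year 6166 is year 10 of its 19-year Metonic cycle; leap years are at positions 3, 6, 8, 11, 14, 17, 19, so it is a common year (12 months).

no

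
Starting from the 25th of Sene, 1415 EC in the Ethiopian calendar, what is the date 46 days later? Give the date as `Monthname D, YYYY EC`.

Counting 46 days forward from JDN 2240978 reaches JDN 2241024, which is Nehase 11, 1415 EC.

Nehase 11, 1415 EC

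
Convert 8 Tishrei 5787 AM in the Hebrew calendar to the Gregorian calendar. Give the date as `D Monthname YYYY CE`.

19 September 2026 CE

Julian Day Number of the source date = 2461303.
Converting JDN 2461303 to the Gregorian calendar gives 19 September 2026 CE.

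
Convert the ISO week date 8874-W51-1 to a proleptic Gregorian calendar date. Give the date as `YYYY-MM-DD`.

ISO week 1 of 8874 is the week containing the first Thursday of 8874.
Week 51, day 1 (Monday) lands on 8874-12-17.

8874-12-17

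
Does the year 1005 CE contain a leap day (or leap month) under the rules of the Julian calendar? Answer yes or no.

no

1005 mod 4 = 1, so it is a common year in the Julian calendar.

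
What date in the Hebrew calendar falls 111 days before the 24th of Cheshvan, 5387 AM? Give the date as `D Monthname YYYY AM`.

2 Av 5386 AM

Counting 111 days back from JDN 2315261 reaches JDN 2315150, which is 2 Av 5386 AM.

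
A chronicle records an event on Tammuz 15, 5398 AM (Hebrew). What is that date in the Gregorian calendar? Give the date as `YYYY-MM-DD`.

Julian Day Number of the source date = 2319505.
Converting JDN 2319505 to the Gregorian calendar gives 27 June 1638 CE.

1638-06-27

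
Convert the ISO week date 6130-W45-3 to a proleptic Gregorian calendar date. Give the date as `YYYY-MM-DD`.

ISO week 1 of 6130 is the week containing the first Thursday of 6130.
Week 45, day 3 (Wednesday) lands on 6130-11-08.

6130-11-08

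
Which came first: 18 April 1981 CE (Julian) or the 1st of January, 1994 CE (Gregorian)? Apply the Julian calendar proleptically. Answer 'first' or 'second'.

first

The two dates have Julian Day Numbers 2444726 and 2449354 respectively.
Since 2444726 < 2449354, the first date comes first.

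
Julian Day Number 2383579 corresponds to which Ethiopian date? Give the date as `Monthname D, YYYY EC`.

The Gregorian equivalent of JDN 2383579 is 1 December 1813.
In the Ethiopian calendar that day is Hidar 23, 1806 EC.

Hidar 23, 1806 EC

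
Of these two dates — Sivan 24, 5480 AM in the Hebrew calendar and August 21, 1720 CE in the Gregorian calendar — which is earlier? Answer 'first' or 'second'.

first

The two dates have Julian Day Numbers 2349458 and 2349510 respectively.
Since 2349458 < 2349510, the first date comes first.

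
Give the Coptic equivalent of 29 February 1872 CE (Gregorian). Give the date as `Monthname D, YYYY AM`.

Julian Day Number of the source date = 2404853.
Converting JDN 2404853 to the Coptic calendar gives 22 Meshir 1588 AM.

Meshir 22, 1588 AM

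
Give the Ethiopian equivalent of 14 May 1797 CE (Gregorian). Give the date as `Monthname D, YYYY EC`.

Julian Day Number of the source date = 2377535.
Converting JDN 2377535 to the Ethiopian calendar gives 8 Ginbot 1789 EC.

Ginbot 8, 1789 EC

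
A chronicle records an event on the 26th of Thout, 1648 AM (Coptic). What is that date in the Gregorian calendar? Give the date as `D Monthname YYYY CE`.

Both dates share Julian Day Number 2426622; in the Gregorian calendar that is 7 October 1931 CE.

7 October 1931 CE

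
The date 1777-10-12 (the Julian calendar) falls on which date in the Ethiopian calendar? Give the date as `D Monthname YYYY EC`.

15 Tikimt 1770 EC

Julian Day Number of the source date = 2370392.
Converting JDN 2370392 to the Ethiopian calendar gives 15 Tikimt 1770 EC.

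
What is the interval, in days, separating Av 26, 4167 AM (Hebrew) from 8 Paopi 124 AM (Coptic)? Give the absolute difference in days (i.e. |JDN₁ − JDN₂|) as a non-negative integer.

51

JDN of the first date = 1869942.
JDN of the second date = 1869993.
|1869993 − 1869942| = 51.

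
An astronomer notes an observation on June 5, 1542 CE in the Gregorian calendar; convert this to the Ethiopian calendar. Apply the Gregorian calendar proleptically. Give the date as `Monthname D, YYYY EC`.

Julian Day Number of the source date = 2284419.
Converting JDN 2284419 to the Ethiopian calendar gives 1 Sene 1534 EC.

Sene 1, 1534 EC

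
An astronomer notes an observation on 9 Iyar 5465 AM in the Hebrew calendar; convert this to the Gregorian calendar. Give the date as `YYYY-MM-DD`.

1705-05-03

Julian Day Number of the source date = 2343921.
Converting JDN 2343921 to the Gregorian calendar gives 3 May 1705 CE.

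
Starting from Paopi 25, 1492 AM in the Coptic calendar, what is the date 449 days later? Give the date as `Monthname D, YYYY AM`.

JDN of Paopi 25, 1492 AM = 2369672.
2369672 + 449 = 2370121.
JDN 2370121 in the Coptic calendar is Tobi 19, 1493 AM.

Tobi 19, 1493 AM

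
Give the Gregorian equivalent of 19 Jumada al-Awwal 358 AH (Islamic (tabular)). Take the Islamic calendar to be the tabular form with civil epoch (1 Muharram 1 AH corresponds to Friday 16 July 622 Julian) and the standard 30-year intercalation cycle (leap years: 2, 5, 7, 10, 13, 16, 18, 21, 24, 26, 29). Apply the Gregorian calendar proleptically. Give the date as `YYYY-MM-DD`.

Julian Day Number of the source date = 2075085.
Converting JDN 2075085 to the Gregorian calendar gives 15 April 969 CE.

0969-04-15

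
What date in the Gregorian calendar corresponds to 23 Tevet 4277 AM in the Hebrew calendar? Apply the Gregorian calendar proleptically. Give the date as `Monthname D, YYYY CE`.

Both dates share Julian Day Number 1909894; in the Gregorian calendar that is 4 January 517 CE.

January 4, 517 CE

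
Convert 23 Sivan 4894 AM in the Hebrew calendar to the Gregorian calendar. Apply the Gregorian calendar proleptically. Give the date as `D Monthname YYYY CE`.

Both dates share Julian Day Number 2135418; in the Gregorian calendar that is 23 June 1134 CE.

23 June 1134 CE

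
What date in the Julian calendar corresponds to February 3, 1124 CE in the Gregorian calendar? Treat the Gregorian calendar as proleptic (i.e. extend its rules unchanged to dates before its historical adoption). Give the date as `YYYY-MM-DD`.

1124-01-27

For dates in this range the Gregorian date is 7 days ahead of the Julian.
3 February 1124 Gregorian − 7 days → 27 January 1124 Julian.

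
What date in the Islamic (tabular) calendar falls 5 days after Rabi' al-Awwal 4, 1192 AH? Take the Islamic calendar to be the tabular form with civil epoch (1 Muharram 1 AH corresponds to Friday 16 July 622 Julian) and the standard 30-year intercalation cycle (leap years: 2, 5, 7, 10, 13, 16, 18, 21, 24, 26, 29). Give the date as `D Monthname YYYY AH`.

Counting 5 days forward from JDN 2370553 reaches JDN 2370558, which is 9 Rabi' al-Awwal 1192 AH.

9 Rabi' al-Awwal 1192 AH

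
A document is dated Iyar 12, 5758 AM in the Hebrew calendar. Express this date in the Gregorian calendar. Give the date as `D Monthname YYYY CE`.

Both dates share Julian Day Number 2450942; in the Gregorian calendar that is 8 May 1998 CE.

8 May 1998 CE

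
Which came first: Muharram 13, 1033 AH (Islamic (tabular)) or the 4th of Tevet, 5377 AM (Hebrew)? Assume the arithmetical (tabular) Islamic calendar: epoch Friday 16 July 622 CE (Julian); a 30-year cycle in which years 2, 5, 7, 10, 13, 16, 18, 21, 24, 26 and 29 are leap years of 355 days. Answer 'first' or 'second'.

second

Converting both to JDN: 2314158 vs 2311638; the smaller is the second.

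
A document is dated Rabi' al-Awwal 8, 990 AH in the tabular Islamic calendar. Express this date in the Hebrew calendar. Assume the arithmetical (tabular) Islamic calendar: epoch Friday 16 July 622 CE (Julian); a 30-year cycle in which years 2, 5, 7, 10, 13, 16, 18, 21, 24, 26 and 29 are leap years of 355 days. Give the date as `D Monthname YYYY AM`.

Both dates share Julian Day Number 2298975; in the Hebrew calendar that is 10 Nisan 5342 AM.

10 Nisan 5342 AM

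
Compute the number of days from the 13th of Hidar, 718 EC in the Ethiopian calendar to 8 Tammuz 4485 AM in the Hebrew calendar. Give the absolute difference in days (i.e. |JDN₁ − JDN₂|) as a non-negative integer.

JDN of the first date = 1986177.
JDN of the second date = 1986039.
|1986039 − 1986177| = 138.

138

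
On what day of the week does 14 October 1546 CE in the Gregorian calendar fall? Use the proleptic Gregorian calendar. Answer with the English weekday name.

Since JDN mod 7 = 0 (0 = Monday), the day is Monday.

Monday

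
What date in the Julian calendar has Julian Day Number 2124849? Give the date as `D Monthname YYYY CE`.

JDN 2124849 is 16 July 1105 in the proleptic Gregorian calendar.
In the Julian calendar that day is 9 July 1105 CE.

9 July 1105 CE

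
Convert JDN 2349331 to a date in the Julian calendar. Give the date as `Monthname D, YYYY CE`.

February 13, 1720 CE

JDN 2349331 is 24 February 1720 in the Gregorian calendar.
In the Julian calendar that day is February 13, 1720 CE.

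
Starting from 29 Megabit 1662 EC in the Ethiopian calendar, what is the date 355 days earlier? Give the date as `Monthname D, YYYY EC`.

Miyazya 9, 1661 EC

Counting 355 days back from JDN 2331109 reaches JDN 2330754, which is Miyazya 9, 1661 EC.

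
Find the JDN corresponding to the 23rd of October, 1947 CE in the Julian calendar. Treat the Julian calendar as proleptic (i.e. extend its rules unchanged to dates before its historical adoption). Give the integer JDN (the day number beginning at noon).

2432495

In the Gregorian calendar the same day is 5 November 1947.
JDN 2299161 is 15 October 1582 CE (Gregorian); the target day is +133334 days from there, so JDN = 2432495.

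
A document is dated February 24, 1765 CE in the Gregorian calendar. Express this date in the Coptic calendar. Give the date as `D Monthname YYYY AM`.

Julian Day Number of the source date = 2365768.
Converting JDN 2365768 to the Coptic calendar gives 19 Meshir 1481 AM.

19 Meshir 1481 AM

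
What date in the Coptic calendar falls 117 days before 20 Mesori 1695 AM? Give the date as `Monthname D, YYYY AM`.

Parmouti 23, 1695 AM

The starting date is JDN 2444112; 2444112 − 117 = 2443995.
JDN 2443995 corresponds to Parmouti 23, 1695 AM.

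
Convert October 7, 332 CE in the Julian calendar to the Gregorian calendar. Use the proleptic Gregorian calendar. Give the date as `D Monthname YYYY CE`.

8 October 332 CE

For dates in this range the Gregorian date is 1 day ahead of the Julian.
7 October 332 Julian + 1 day → 8 October 332 Gregorian.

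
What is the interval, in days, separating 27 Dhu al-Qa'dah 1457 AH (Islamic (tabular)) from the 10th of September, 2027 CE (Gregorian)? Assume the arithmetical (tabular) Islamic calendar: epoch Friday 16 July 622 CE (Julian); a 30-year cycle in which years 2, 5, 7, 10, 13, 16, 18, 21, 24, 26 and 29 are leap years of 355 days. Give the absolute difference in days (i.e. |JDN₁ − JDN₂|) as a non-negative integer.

First date → JDN 2464719; second date → JDN 2461659.
The interval is |2464719 − 2461659| = 3060 days.

3060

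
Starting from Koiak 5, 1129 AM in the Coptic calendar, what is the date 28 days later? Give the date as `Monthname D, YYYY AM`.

Counting 28 days forward from JDN 2237126 reaches JDN 2237154, which is Tobi 3, 1129 AM.

Tobi 3, 1129 AM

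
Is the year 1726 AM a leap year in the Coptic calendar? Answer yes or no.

1726 mod 4 = 2; in the Coptic calendar a year is leap when year mod 4 = 3, so it is a common year.

no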